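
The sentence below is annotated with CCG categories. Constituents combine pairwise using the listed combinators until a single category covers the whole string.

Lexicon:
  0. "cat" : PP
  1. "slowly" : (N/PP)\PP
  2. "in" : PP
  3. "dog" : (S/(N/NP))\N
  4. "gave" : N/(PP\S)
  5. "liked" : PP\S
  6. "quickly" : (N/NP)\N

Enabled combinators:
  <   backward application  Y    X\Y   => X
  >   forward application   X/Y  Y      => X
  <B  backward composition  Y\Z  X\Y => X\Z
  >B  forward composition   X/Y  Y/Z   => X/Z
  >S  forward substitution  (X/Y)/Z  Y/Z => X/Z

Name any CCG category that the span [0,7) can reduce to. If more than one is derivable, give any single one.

[0,7] S   >
  [0,4] S/(N/NP)   <
    [0,3] N   >
      [0,2] N/PP   <
        [0,1] "cat" : PP
        [1,2] "slowly" : (N/PP)\PP
      [2,3] "in" : PP
    [3,4] "dog" : (S/(N/NP))\N
  [4,7] N/NP   <
    [4,6] N   >
      [4,5] "gave" : N/(PP\S)
      [5,6] "liked" : PP\S
    [6,7] "quickly" : (N/NP)\N

S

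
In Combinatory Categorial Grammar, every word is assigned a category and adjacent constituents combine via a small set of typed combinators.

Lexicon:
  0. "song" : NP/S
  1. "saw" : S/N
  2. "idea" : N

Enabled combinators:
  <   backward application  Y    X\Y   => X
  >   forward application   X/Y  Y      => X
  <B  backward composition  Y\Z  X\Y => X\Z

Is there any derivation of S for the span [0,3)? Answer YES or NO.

NP/S S/N N
CKY chart[0,3] = {NP}; S ∉ chart

NO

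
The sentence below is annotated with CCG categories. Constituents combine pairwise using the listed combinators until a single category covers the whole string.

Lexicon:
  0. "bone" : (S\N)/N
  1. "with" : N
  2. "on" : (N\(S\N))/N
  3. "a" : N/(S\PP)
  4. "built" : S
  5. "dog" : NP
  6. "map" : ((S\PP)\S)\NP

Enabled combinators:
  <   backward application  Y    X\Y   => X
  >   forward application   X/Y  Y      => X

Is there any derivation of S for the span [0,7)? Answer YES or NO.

(S\N)/N N (N\(S\N))/N N/(S\PP) S NP ((S\PP)\S)\NP
CKY chart[0,7] = {N}; S ∉ chart

NO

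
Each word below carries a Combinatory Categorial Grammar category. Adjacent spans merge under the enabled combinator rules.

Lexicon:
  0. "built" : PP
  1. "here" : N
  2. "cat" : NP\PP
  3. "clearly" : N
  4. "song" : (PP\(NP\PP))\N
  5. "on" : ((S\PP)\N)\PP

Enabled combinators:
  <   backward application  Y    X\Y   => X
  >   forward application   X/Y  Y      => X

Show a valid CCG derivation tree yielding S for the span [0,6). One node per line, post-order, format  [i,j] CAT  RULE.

[0,6] S   <
  [0,1] "built" : PP
  [1,6] S\PP   <
    [1,2] "here" : N
    [2,6] (S\PP)\N   <
      [2,5] PP   <
        [2,3] "cat" : NP\PP
        [3,5] PP\(NP\PP)   <
          [3,4] "clearly" : N
          [4,5] "song" : (PP\(NP\PP))\N
      [5,6] "on" : ((S\PP)\N)\PP

[0,1] PP  lex  "built"
[1,2] N  lex  "here"
[2,3] NP\PP  lex  "cat"
[3,4] N  lex  "clearly"
[4,5] (PP\(NP\PP))\N  lex  "song"
[3,5] PP\(NP\PP)  <  k=4
[2,5] PP  <  k=3
[5,6] ((S\PP)\N)\PP  lex  "on"
[2,6] (S\PP)\N  <  k=5
[1,6] S\PP  <  k=2
[0,6] S  <  k=1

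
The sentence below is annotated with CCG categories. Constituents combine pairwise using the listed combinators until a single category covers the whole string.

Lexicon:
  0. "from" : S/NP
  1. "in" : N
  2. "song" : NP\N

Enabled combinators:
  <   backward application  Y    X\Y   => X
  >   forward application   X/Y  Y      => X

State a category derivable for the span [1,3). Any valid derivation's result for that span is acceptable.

[0,3] S   >
  [0,1] "from" : S/NP
  [1,3] NP   <
    [1,2] "in" : N
    [2,3] "song" : NP\N

NP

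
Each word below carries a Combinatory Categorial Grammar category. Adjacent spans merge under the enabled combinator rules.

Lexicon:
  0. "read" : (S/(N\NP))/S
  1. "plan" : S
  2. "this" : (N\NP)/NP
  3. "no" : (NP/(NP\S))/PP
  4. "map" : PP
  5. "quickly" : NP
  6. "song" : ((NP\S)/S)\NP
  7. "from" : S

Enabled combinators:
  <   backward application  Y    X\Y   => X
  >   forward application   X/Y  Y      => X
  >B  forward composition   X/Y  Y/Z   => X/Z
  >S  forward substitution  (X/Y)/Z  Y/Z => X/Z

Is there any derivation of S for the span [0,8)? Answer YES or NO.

YES

[0,8] S   >
  [0,3] S/NP   >B
    [0,2] S/(N\NP)   >
      [0,1] "read" : (S/(N\NP))/S
      [1,2] "plan" : S
    [2,3] "this" : (N\NP)/NP
  [3,8] NP   >
    [3,5] NP/(NP\S)   >
      [3,4] "no" : (NP/(NP\S))/PP
      [4,5] "map" : PP
    [5,8] NP\S   >
      [5,7] (NP\S)/S   <
        [5,6] "quickly" : NP
        [6,7] "song" : ((NP\S)/S)\NP
      [7,8] "from" : S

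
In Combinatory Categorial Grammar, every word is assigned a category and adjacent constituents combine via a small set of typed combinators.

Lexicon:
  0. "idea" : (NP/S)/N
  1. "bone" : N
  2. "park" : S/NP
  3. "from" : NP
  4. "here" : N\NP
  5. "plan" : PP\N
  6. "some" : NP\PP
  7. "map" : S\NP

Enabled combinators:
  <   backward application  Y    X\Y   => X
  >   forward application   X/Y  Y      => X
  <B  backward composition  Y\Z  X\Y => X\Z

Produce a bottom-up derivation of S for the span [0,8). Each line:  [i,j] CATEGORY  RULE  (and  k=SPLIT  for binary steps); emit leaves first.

[0,1] (NP/S)/N  lex  "idea"
[1,2] N  lex  "bone"
[0,2] NP/S  >  k=1
[2,3] S/NP  lex  "park"
[3,4] NP  lex  "from"
[2,4] S  >  k=3
[0,4] NP  >  k=2
[4,5] N\NP  lex  "here"
[5,6] PP\N  lex  "plan"
[4,6] PP\NP  <B  k=5
[0,6] PP  <  k=4
[6,7] NP\PP  lex  "some"
[7,8] S\NP  lex  "map"
[6,8] S\PP  <B  k=7
[0,8] S  <  k=6

[0,8] S   <
  [0,6] PP   <
    [0,4] NP   >
      [0,2] NP/S   >
        [0,1] "idea" : (NP/S)/N
        [1,2] "bone" : N
      [2,4] S   >
        [2,3] "park" : S/NP
        [3,4] "from" : NP
    [4,6] PP\NP   <B
      [4,5] "here" : N\NP
      [5,6] "plan" : PP\N
  [6,8] S\PP   <B
    [6,7] "some" : NP\PP
    [7,8] "map" : S\NP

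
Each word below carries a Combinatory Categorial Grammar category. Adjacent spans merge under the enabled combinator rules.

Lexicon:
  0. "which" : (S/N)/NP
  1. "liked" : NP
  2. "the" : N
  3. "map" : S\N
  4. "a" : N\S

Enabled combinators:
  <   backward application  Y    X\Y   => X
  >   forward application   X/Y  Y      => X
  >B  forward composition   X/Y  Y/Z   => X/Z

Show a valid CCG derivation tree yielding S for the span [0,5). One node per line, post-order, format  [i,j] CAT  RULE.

[0,1] (S/N)/NP  lex  "which"
[1,2] NP  lex  "liked"
[0,2] S/N  >  k=1
[2,3] N  lex  "the"
[3,4] S\N  lex  "map"
[2,4] S  <  k=3
[4,5] N\S  lex  "a"
[2,5] N  <  k=4
[0,5] S  >  k=2

[0,5] S   >
  [0,2] S/N   >
    [0,1] "which" : (S/N)/NP
    [1,2] "liked" : NP
  [2,5] N   <
    [2,4] S   <
      [2,3] "the" : N
      [3,4] "map" : S\N
    [4,5] "a" : N\S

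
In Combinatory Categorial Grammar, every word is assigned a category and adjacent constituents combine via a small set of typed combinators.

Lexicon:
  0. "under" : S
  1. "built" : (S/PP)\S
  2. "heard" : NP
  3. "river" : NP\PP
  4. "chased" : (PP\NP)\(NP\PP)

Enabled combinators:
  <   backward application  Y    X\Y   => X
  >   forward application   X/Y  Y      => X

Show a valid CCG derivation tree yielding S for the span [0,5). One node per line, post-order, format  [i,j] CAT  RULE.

[0,5] S   >
  [0,2] S/PP   <
    [0,1] "under" : S
    [1,2] "built" : (S/PP)\S
  [2,5] PP   <
    [2,3] "heard" : NP
    [3,5] PP\NP   <
      [3,4] "river" : NP\PP
      [4,5] "chased" : (PP\NP)\(NP\PP)

[0,1] S  lex  "under"
[1,2] (S/PP)\S  lex  "built"
[0,2] S/PP  <  k=1
[2,3] NP  lex  "heard"
[3,4] NP\PP  lex  "river"
[4,5] (PP\NP)\(NP\PP)  lex  "chased"
[3,5] PP\NP  <  k=4
[2,5] PP  <  k=3
[0,5] S  >  k=2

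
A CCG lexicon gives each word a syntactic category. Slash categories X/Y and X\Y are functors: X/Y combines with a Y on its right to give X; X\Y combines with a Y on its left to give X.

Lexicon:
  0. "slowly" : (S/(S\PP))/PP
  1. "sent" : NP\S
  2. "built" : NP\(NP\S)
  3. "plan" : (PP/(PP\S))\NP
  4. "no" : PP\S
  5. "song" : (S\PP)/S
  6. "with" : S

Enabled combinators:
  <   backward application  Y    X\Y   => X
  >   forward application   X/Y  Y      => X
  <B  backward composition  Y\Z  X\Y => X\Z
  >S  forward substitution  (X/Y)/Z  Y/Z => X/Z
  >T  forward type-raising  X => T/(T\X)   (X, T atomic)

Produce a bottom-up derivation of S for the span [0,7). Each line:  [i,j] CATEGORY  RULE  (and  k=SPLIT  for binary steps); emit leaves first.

[0,7] S   >
  [0,5] S/(S\PP)   >
    [0,1] "slowly" : (S/(S\PP))/PP
    [1,5] PP   >
      [1,4] PP/(PP\S)   <
        [1,3] NP   <
          [1,2] "sent" : NP\S
          [2,3] "built" : NP\(NP\S)
        [3,4] "plan" : (PP/(PP\S))\NP
      [4,5] "no" : PP\S
  [5,7] S\PP   >
    [5,6] "song" : (S\PP)/S
    [6,7] "with" : S

[0,1] (S/(S\PP))/PP  lex  "slowly"
[1,2] NP\S  lex  "sent"
[2,3] NP\(NP\S)  lex  "built"
[1,3] NP  <  k=2
[3,4] (PP/(PP\S))\NP  lex  "plan"
[1,4] PP/(PP\S)  <  k=3
[4,5] PP\S  lex  "no"
[1,5] PP  >  k=4
[0,5] S/(S\PP)  >  k=1
[5,6] (S\PP)/S  lex  "song"
[6,7] S  lex  "with"
[5,7] S\PP  >  k=6
[0,7] S  >  k=5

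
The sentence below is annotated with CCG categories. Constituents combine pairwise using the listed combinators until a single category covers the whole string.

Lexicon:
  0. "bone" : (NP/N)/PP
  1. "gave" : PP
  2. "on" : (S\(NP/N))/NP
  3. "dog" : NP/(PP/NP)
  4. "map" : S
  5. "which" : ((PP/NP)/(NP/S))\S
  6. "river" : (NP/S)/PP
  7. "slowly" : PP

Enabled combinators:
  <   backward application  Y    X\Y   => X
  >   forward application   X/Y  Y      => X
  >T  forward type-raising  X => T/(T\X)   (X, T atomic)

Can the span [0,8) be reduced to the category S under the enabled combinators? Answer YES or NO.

YES

[0,8] S   <
  [0,2] NP/N   >
    [0,1] "bone" : (NP/N)/PP
    [1,2] "gave" : PP
  [2,8] S\(NP/N)   >
    [2,3] "on" : (S\(NP/N))/NP
    [3,8] NP   >
      [3,4] "dog" : NP/(PP/NP)
      [4,8] PP/NP   >
        [4,6] (PP/NP)/(NP/S)   <
          [4,5] "map" : S
          [5,6] "which" : ((PP/NP)/(NP/S))\S
        [6,8] NP/S   >
          [6,7] "river" : (NP/S)/PP
          [7,8] "slowly" : PP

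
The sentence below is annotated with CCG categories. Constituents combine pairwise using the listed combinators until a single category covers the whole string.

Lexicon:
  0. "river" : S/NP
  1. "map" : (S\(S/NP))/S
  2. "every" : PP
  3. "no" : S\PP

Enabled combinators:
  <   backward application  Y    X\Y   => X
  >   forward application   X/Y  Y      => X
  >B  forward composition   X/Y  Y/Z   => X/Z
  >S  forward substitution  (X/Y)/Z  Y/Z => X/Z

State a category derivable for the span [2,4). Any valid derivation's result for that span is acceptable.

S

[0,4] S   <
  [0,1] "river" : S/NP
  [1,4] S\(S/NP)   >
    [1,2] "map" : (S\(S/NP))/S
    [2,4] S   <
      [2,3] "every" : PP
      [3,4] "no" : S\PP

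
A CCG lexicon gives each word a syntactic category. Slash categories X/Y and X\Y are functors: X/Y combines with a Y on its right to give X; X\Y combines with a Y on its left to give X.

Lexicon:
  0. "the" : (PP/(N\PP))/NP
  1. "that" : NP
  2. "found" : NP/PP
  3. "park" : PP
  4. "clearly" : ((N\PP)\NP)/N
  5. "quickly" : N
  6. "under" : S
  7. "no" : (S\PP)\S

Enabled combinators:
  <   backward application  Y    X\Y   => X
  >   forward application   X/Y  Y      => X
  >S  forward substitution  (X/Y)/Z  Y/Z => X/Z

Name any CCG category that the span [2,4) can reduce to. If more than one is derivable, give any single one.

NP

[0,8] S   <
  [0,6] PP   >
    [0,2] PP/(N\PP)   >
      [0,1] "the" : (PP/(N\PP))/NP
      [1,2] "that" : NP
    [2,6] N\PP   <
      [2,4] NP   >
        [2,3] "found" : NP/PP
        [3,4] "park" : PP
      [4,6] (N\PP)\NP   >
        [4,5] "clearly" : ((N\PP)\NP)/N
        [5,6] "quickly" : N
  [6,8] S\PP   <
    [6,7] "under" : S
    [7,8] "no" : (S\PP)\S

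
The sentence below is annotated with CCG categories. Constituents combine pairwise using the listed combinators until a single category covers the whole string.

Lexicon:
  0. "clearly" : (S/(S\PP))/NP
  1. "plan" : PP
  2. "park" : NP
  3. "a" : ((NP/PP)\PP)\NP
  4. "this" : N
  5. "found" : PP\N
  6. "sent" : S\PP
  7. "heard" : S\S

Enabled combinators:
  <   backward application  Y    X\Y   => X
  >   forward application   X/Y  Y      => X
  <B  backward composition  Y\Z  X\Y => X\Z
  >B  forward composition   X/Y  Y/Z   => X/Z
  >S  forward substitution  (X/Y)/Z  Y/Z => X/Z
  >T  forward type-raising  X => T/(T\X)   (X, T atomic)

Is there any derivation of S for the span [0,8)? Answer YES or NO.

[0,8] S   >
  [0,6] S/(S\PP)   >
    [0,1] "clearly" : (S/(S\PP))/NP
    [1,6] NP   >
      [1,4] NP/PP   <
        [1,2] "plan" : PP
        [2,4] (NP/PP)\PP   <
          [2,3] "park" : NP
          [3,4] "a" : ((NP/PP)\PP)\NP
      [4,6] PP   <
        [4,5] "this" : N
        [5,6] "found" : PP\N
  [6,8] S\PP   <B
    [6,7] "sent" : S\PP
    [7,8] "heard" : S\S

YES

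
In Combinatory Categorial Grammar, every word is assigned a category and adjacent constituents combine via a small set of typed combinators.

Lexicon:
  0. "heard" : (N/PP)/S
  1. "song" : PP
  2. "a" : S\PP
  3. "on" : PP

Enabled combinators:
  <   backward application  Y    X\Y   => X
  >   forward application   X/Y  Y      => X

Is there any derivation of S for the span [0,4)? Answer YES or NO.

(N/PP)/S PP S\PP PP
CKY chart[0,4] = {N}; S ∉ chart

NO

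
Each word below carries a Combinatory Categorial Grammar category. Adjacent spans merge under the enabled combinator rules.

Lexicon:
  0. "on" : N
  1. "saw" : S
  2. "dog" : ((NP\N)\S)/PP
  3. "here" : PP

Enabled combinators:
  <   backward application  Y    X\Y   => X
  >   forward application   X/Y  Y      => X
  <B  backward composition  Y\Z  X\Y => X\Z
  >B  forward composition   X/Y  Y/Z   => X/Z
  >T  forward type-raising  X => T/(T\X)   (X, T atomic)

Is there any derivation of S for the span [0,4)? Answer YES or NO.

N S ((NP\N)\S)/PP PP
CKY chart[0,4] = {N/(N\NP), NP, NP/(NP\NP), PP/(PP\NP), S/(S\NP)}; S ∉ chart

NO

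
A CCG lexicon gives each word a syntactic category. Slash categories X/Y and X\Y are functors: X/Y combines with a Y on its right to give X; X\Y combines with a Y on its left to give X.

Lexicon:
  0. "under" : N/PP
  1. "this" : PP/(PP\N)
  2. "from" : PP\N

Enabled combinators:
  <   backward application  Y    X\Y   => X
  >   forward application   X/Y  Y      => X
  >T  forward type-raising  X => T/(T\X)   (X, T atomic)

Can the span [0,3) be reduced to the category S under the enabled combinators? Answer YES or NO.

N/PP PP/(PP\N) PP\N
CKY chart[0,3] = {N, N/(N\N), NP/(NP\N), PP/(PP\N), S/(S\N)}; S ∉ chart

NO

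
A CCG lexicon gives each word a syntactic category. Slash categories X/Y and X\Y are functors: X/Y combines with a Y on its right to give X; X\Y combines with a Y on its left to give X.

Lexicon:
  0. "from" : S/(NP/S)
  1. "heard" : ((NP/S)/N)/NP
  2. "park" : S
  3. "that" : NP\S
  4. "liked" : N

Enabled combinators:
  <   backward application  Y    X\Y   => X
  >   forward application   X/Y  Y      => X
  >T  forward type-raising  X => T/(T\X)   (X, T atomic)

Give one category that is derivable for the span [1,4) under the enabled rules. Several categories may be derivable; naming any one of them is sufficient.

[0,5] S   >
  [0,1] "from" : S/(NP/S)
  [1,5] NP/S   >
    [1,4] (NP/S)/N   >
      [1,2] "heard" : ((NP/S)/N)/NP
      [2,4] NP   <
        [2,3] "park" : S
        [3,4] "that" : NP\S
    [4,5] "liked" : N

(NP/S)/N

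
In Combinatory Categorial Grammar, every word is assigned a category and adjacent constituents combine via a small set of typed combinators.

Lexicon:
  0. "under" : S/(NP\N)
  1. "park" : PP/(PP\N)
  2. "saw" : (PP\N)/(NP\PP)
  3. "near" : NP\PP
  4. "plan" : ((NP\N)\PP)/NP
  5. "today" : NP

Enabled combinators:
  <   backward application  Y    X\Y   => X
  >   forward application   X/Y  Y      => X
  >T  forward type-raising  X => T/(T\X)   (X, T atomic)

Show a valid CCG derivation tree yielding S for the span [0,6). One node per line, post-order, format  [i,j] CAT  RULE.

[0,6] S   >
  [0,1] "under" : S/(NP\N)
  [1,6] NP\N   <
    [1,4] PP   >
      [1,2] "park" : PP/(PP\N)
      [2,4] PP\N   >
        [2,3] "saw" : (PP\N)/(NP\PP)
        [3,4] "near" : NP\PP
    [4,6] (NP\N)\PP   >
      [4,5] "plan" : ((NP\N)\PP)/NP
      [5,6] "today" : NP

[0,1] S/(NP\N)  lex  "under"
[1,2] PP/(PP\N)  lex  "park"
[2,3] (PP\N)/(NP\PP)  lex  "saw"
[3,4] NP\PP  lex  "near"
[2,4] PP\N  >  k=3
[1,4] PP  >  k=2
[4,5] ((NP\N)\PP)/NP  lex  "plan"
[5,6] NP  lex  "today"
[4,6] (NP\N)\PP  >  k=5
[1,6] NP\N  <  k=4
[0,6] S  >  k=1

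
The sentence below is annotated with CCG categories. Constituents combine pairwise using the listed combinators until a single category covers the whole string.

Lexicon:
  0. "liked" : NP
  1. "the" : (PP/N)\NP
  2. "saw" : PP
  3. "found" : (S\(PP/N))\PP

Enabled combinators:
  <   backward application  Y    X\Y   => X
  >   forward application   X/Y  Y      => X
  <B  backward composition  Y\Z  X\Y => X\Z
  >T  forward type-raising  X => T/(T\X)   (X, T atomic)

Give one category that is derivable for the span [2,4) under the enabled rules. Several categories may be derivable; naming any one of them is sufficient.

S\(PP/N)

[0,4] S   <
  [0,1] "liked" : NP
  [1,4] S\NP   <B
    [1,2] "the" : (PP/N)\NP
    [2,4] S\(PP/N)   <
      [2,3] "saw" : PP
      [3,4] "found" : (S\(PP/N))\PP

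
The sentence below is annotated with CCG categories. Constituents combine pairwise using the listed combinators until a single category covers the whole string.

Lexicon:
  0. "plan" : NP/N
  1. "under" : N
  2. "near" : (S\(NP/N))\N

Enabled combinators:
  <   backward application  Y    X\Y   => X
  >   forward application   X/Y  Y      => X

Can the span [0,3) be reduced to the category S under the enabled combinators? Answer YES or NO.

[0,3] S   <
  [0,1] "plan" : NP/N
  [1,3] S\(NP/N)   <
    [1,2] "under" : N
    [2,3] "near" : (S\(NP/N))\N

YES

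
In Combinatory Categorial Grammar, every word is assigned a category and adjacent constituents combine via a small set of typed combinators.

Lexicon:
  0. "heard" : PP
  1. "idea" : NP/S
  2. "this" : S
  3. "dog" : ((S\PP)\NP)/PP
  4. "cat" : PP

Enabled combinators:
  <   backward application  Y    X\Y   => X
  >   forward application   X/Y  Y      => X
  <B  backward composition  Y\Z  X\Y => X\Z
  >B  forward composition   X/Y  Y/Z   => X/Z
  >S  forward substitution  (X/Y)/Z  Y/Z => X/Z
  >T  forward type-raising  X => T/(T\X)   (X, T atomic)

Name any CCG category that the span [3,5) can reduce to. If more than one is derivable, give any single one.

[0,5] S   >
  [0,1] S/(S\PP)   >T
    [0,1] "heard" : PP
  [1,5] S\PP   <
    [1,3] NP   >
      [1,2] "idea" : NP/S
      [2,3] "this" : S
    [3,5] (S\PP)\NP   >
      [3,4] "dog" : ((S\PP)\NP)/PP
      [4,5] "cat" : PP

(S\PP)\NP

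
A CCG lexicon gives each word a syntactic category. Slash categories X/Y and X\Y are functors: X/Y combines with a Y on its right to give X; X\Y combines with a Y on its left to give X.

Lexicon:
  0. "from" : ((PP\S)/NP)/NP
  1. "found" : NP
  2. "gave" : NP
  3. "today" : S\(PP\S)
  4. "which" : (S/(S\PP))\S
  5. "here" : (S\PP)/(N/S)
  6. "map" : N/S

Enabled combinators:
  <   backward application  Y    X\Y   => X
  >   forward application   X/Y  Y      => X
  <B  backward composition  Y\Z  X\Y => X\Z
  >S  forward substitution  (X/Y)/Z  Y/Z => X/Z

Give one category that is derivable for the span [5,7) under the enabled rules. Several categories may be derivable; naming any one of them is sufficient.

[0,7] S   >
  [0,5] S/(S\PP)   <
    [0,4] S   <
      [0,3] PP\S   >
        [0,2] (PP\S)/NP   >
          [0,1] "from" : ((PP\S)/NP)/NP
          [1,2] "found" : NP
        [2,3] "gave" : NP
      [3,4] "today" : S\(PP\S)
    [4,5] "which" : (S/(S\PP))\S
  [5,7] S\PP   >
    [5,6] "here" : (S\PP)/(N/S)
    [6,7] "map" : N/S

S\PP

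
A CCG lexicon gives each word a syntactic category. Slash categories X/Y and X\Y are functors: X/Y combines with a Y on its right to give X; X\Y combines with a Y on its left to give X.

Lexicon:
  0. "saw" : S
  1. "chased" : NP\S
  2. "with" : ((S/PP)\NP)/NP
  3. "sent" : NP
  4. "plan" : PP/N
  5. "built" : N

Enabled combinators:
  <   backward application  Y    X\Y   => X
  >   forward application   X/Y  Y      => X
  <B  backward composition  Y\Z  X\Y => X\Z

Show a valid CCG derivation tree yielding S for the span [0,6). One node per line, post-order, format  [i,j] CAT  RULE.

[0,1] S  lex  "saw"
[1,2] NP\S  lex  "chased"
[0,2] NP  <  k=1
[2,3] ((S/PP)\NP)/NP  lex  "with"
[3,4] NP  lex  "sent"
[2,4] (S/PP)\NP  >  k=3
[0,4] S/PP  <  k=2
[4,5] PP/N  lex  "plan"
[5,6] N  lex  "built"
[4,6] PP  >  k=5
[0,6] S  >  k=4

[0,6] S   >
  [0,4] S/PP   <
    [0,2] NP   <
      [0,1] "saw" : S
      [1,2] "chased" : NP\S
    [2,4] (S/PP)\NP   >
      [2,3] "with" : ((S/PP)\NP)/NP
      [3,4] "sent" : NP
  [4,6] PP   >
    [4,5] "plan" : PP/N
    [5,6] "built" : N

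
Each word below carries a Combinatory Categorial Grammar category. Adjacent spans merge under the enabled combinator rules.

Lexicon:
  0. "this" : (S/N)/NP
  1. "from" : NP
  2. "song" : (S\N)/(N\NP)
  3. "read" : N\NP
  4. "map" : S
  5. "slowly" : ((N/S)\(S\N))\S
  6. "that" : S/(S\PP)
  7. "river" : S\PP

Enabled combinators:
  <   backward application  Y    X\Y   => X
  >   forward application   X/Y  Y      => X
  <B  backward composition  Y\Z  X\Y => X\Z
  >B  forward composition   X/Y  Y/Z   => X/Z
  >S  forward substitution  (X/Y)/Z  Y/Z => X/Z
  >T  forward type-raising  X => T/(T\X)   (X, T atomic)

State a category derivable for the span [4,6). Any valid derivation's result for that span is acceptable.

[0,8] S   >
  [0,2] S/N   >
    [0,1] "this" : (S/N)/NP
    [1,2] "from" : NP
  [2,8] N   >
    [2,6] N/S   <
      [2,4] S\N   >
        [2,3] "song" : (S\N)/(N\NP)
        [3,4] "read" : N\NP
      [4,6] (N/S)\(S\N)   <
        [4,5] "map" : S
        [5,6] "slowly" : ((N/S)\(S\N))\S
    [6,8] S   >
      [6,7] "that" : S/(S\PP)
      [7,8] "river" : S\PP

(N/S)\(S\N)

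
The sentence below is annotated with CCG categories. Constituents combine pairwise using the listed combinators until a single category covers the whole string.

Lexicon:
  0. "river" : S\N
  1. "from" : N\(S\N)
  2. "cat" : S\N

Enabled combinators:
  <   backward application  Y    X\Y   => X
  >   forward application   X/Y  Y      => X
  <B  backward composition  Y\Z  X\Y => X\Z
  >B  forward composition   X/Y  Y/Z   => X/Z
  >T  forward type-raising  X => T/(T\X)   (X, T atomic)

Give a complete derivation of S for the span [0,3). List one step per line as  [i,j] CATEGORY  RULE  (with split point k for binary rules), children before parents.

[0,3] S   <
  [0,2] N   <
    [0,1] "river" : S\N
    [1,2] "from" : N\(S\N)
  [2,3] "cat" : S\N

[0,1] S\N  lex  "river"
[1,2] N\(S\N)  lex  "from"
[0,2] N  <  k=1
[2,3] S\N  lex  "cat"
[0,3] S  <  k=2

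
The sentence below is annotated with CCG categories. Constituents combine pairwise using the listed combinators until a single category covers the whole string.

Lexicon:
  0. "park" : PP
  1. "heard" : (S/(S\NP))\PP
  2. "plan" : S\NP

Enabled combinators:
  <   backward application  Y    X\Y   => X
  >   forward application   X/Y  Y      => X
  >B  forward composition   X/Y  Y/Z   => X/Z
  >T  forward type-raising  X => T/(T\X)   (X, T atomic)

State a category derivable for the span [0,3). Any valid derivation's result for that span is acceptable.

S

[0,3] S   >
  [0,2] S/(S\NP)   <
    [0,1] "park" : PP
    [1,2] "heard" : (S/(S\NP))\PP
  [2,3] "plan" : S\NP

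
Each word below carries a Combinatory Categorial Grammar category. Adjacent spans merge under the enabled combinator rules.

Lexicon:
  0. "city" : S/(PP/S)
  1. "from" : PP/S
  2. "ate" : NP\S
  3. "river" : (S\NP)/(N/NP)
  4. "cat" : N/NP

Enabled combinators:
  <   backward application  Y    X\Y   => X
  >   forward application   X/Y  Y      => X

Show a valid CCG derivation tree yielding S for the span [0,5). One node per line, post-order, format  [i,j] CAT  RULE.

[0,5] S   <
  [0,3] NP   <
    [0,2] S   >
      [0,1] "city" : S/(PP/S)
      [1,2] "from" : PP/S
    [2,3] "ate" : NP\S
  [3,5] S\NP   >
    [3,4] "river" : (S\NP)/(N/NP)
    [4,5] "cat" : N/NP

[0,1] S/(PP/S)  lex  "city"
[1,2] PP/S  lex  "from"
[0,2] S  >  k=1
[2,3] NP\S  lex  "ate"
[0,3] NP  <  k=2
[3,4] (S\NP)/(N/NP)  lex  "river"
[4,5] N/NP  lex  "cat"
[3,5] S\NP  >  k=4
[0,5] S  <  k=3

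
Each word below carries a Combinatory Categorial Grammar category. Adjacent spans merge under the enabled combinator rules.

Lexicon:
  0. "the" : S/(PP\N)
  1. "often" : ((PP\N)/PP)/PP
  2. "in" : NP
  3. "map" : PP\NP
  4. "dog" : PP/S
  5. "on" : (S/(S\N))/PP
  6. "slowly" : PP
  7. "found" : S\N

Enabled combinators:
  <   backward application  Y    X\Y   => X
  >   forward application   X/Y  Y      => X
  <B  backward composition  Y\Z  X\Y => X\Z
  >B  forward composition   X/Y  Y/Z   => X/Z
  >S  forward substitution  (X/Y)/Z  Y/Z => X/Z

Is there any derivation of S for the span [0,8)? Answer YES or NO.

YES

[0,8] S   >
  [0,4] S/PP   >B
    [0,1] "the" : S/(PP\N)
    [1,4] (PP\N)/PP   >
      [1,2] "often" : ((PP\N)/PP)/PP
      [2,4] PP   <
        [2,3] "in" : NP
        [3,4] "map" : PP\NP
  [4,8] PP   >
    [4,5] "dog" : PP/S
    [5,8] S   >
      [5,7] S/(S\N)   >
        [5,6] "on" : (S/(S\N))/PP
        [6,7] "slowly" : PP
      [7,8] "found" : S\N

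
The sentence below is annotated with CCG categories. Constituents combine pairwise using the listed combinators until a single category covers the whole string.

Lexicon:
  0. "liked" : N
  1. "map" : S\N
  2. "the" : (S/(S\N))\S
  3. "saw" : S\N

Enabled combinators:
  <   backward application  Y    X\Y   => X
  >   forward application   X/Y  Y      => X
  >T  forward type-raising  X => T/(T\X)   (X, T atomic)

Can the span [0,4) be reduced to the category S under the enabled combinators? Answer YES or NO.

[0,4] S   >
  [0,3] S/(S\N)   <
    [0,2] S   >
      [0,1] S/(S\N)   >T
        [0,1] "liked" : N
      [1,2] "map" : S\N
    [2,3] "the" : (S/(S\N))\S
  [3,4] "saw" : S\N

YES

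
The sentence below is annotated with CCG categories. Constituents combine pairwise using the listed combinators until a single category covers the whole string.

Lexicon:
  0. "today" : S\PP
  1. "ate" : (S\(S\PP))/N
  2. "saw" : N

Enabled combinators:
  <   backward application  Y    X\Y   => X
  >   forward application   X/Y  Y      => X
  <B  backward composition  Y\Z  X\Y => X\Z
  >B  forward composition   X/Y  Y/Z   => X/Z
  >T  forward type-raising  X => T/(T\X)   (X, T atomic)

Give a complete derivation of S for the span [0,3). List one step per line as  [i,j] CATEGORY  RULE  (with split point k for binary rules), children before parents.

[0,3] S   <
  [0,1] "today" : S\PP
  [1,3] S\(S\PP)   >
    [1,2] "ate" : (S\(S\PP))/N
    [2,3] "saw" : N

[0,1] S\PP  lex  "today"
[1,2] (S\(S\PP))/N  lex  "ate"
[2,3] N  lex  "saw"
[1,3] S\(S\PP)  >  k=2
[0,3] S  <  k=1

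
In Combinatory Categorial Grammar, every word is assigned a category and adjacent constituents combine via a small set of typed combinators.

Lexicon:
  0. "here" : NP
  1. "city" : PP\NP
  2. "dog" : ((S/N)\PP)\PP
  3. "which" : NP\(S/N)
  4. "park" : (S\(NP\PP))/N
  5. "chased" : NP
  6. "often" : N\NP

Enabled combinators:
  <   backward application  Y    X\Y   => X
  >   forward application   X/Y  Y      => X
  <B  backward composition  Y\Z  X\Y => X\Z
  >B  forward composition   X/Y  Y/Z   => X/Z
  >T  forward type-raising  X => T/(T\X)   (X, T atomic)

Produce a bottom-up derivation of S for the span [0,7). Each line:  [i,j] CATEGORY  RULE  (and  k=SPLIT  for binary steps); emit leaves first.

[0,1] NP  lex  "here"
[1,2] PP\NP  lex  "city"
[0,2] PP  <  k=1
[2,3] ((S/N)\PP)\PP  lex  "dog"
[0,3] (S/N)\PP  <  k=2
[3,4] NP\(S/N)  lex  "which"
[0,4] NP\PP  <B  k=3
[4,5] (S\(NP\PP))/N  lex  "park"
[5,6] NP  lex  "chased"
[5,6] N/(N\NP)  >T
[6,7] N\NP  lex  "often"
[5,7] N  >  k=6
[4,7] S\(NP\PP)  >  k=5
[0,7] S  <  k=4

[0,7] S   <
  [0,4] NP\PP   <B
    [0,3] (S/N)\PP   <
      [0,2] PP   <
        [0,1] "here" : NP
        [1,2] "city" : PP\NP
      [2,3] "dog" : ((S/N)\PP)\PP
    [3,4] "which" : NP\(S/N)
  [4,7] S\(NP\PP)   >
    [4,5] "park" : (S\(NP\PP))/N
    [5,7] N   >
      [5,6] N/(N\NP)   >T
        [5,6] "chased" : NP
      [6,7] "often" : N\NP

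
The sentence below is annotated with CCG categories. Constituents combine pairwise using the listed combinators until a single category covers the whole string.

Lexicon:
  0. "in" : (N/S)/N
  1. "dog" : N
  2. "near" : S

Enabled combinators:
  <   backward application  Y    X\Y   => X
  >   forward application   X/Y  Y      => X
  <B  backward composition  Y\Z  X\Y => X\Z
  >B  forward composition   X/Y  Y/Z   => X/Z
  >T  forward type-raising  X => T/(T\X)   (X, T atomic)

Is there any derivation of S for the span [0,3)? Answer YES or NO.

(N/S)/N N S
CKY chart[0,3] = {N, N/(N\N), N/(S\S), NP/(NP\N), PP/(PP\N), S/(S\N)}; S ∉ chart

NO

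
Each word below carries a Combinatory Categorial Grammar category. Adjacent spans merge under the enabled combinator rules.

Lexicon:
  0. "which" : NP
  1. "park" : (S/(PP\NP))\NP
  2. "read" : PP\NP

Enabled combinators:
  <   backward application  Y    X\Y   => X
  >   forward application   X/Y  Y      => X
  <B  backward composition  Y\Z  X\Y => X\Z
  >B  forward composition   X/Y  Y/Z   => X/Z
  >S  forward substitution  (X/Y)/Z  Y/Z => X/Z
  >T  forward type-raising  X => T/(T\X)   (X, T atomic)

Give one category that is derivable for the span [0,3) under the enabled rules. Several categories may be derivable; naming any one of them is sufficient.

S

[0,3] S   >
  [0,2] S/(PP\NP)   <
    [0,1] "which" : NP
    [1,2] "park" : (S/(PP\NP))\NP
  [2,3] "read" : PP\NP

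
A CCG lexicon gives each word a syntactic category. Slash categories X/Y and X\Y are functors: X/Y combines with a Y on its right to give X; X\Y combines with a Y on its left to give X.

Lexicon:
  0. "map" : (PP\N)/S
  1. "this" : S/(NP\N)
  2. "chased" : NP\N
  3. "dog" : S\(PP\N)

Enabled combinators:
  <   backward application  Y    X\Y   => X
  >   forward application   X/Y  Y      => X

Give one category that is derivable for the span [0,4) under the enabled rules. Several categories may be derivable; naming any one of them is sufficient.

S

[0,4] S   <
  [0,3] PP\N   >
    [0,1] "map" : (PP\N)/S
    [1,3] S   >
      [1,2] "this" : S/(NP\N)
      [2,3] "chased" : NP\N
  [3,4] "dog" : S\(PP\N)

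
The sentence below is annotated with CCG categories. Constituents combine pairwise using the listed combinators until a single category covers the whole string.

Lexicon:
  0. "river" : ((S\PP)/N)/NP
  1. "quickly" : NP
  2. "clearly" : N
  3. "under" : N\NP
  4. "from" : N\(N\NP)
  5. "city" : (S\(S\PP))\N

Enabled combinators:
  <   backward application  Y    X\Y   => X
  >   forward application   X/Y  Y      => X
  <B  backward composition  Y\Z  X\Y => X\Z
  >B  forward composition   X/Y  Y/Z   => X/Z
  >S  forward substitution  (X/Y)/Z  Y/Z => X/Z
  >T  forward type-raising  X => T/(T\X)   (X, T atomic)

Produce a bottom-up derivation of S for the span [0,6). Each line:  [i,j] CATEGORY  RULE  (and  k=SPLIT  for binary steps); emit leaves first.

[0,6] S   <
  [0,3] S\PP   >
    [0,2] (S\PP)/N   >
      [0,1] "river" : ((S\PP)/N)/NP
      [1,2] "quickly" : NP
    [2,3] "clearly" : N
  [3,6] S\(S\PP)   <
    [3,5] N   <
      [3,4] "under" : N\NP
      [4,5] "from" : N\(N\NP)
    [5,6] "city" : (S\(S\PP))\N

[0,1] ((S\PP)/N)/NP  lex  "river"
[1,2] NP  lex  "quickly"
[0,2] (S\PP)/N  >  k=1
[2,3] N  lex  "clearly"
[0,3] S\PP  >  k=2
[3,4] N\NP  lex  "under"
[4,5] N\(N\NP)  lex  "from"
[3,5] N  <  k=4
[5,6] (S\(S\PP))\N  lex  "city"
[3,6] S\(S\PP)  <  k=5
[0,6] S  <  k=3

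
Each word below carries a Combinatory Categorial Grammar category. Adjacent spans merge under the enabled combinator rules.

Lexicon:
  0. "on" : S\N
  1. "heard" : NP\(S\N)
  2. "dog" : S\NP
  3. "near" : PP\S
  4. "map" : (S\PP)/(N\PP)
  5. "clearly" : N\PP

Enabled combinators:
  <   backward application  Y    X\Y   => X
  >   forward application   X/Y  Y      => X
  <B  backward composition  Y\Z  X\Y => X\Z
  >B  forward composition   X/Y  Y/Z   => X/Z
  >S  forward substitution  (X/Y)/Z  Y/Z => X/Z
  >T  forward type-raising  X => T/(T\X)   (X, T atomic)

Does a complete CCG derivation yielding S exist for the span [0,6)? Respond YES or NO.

YES

[0,6] S   <
  [0,4] PP   <
    [0,2] NP   <
      [0,1] "on" : S\N
      [1,2] "heard" : NP\(S\N)
    [2,4] PP\NP   <B
      [2,3] "dog" : S\NP
      [3,4] "near" : PP\S
  [4,6] S\PP   >
    [4,5] "map" : (S\PP)/(N\PP)
    [5,6] "clearly" : N\PP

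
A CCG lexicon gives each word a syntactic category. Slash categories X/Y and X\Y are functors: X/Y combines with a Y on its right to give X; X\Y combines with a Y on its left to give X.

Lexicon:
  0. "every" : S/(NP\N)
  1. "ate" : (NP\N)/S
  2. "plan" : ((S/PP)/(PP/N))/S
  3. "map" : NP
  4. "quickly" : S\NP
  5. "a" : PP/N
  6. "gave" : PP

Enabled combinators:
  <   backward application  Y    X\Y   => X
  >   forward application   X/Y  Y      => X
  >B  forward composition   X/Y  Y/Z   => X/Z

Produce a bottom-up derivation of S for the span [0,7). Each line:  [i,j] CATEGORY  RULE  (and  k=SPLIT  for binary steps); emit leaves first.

[0,1] S/(NP\N)  lex  "every"
[1,2] (NP\N)/S  lex  "ate"
[2,3] ((S/PP)/(PP/N))/S  lex  "plan"
[3,4] NP  lex  "map"
[4,5] S\NP  lex  "quickly"
[3,5] S  <  k=4
[2,5] (S/PP)/(PP/N)  >  k=3
[5,6] PP/N  lex  "a"
[2,6] S/PP  >  k=5
[6,7] PP  lex  "gave"
[2,7] S  >  k=6
[1,7] NP\N  >  k=2
[0,7] S  >  k=1

[0,7] S   >
  [0,1] "every" : S/(NP\N)
  [1,7] NP\N   >
    [1,2] "ate" : (NP\N)/S
    [2,7] S   >
      [2,6] S/PP   >
        [2,5] (S/PP)/(PP/N)   >
          [2,3] "plan" : ((S/PP)/(PP/N))/S
          [3,5] S   <
            [3,4] "map" : NP
            [4,5] "quickly" : S\NP
        [5,6] "a" : PP/N
      [6,7] "gave" : PP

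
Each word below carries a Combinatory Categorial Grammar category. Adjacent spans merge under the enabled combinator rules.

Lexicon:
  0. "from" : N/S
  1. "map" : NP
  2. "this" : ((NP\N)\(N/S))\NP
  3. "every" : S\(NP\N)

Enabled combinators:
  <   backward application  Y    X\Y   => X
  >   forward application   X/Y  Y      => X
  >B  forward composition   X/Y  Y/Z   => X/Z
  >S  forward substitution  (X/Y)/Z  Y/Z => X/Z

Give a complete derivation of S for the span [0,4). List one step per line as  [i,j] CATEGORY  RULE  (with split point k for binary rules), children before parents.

[0,1] N/S  lex  "from"
[1,2] NP  lex  "map"
[2,3] ((NP\N)\(N/S))\NP  lex  "this"
[1,3] (NP\N)\(N/S)  <  k=2
[0,3] NP\N  <  k=1
[3,4] S\(NP\N)  lex  "every"
[0,4] S  <  k=3

[0,4] S   <
  [0,3] NP\N   <
    [0,1] "from" : N/S
    [1,3] (NP\N)\(N/S)   <
      [1,2] "map" : NP
      [2,3] "this" : ((NP\N)\(N/S))\NP
  [3,4] "every" : S\(NP\N)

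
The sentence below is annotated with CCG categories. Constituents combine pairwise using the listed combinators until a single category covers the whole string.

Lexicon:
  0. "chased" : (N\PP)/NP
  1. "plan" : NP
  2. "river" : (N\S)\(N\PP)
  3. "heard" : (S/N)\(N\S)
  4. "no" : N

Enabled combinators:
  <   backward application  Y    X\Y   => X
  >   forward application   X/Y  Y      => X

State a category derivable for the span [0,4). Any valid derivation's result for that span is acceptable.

[0,5] S   >
  [0,4] S/N   <
    [0,3] N\S   <
      [0,2] N\PP   >
        [0,1] "chased" : (N\PP)/NP
        [1,2] "plan" : NP
      [2,3] "river" : (N\S)\(N\PP)
    [3,4] "heard" : (S/N)\(N\S)
  [4,5] "no" : N

S/N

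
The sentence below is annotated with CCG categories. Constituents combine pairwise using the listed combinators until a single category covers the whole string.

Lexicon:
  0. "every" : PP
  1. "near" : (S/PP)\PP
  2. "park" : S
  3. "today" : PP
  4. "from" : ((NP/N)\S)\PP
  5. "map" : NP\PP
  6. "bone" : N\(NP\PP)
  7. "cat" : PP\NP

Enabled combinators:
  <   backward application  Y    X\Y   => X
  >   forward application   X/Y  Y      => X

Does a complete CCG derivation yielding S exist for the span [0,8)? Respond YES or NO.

[0,8] S   >
  [0,2] S/PP   <
    [0,1] "every" : PP
    [1,2] "near" : (S/PP)\PP
  [2,8] PP   <
    [2,7] NP   >
      [2,5] NP/N   <
        [2,3] "park" : S
        [3,5] (NP/N)\S   <
          [3,4] "today" : PP
          [4,5] "from" : ((NP/N)\S)\PP
      [5,7] N   <
        [5,6] "map" : NP\PP
        [6,7] "bone" : N\(NP\PP)
    [7,8] "cat" : PP\NP

YES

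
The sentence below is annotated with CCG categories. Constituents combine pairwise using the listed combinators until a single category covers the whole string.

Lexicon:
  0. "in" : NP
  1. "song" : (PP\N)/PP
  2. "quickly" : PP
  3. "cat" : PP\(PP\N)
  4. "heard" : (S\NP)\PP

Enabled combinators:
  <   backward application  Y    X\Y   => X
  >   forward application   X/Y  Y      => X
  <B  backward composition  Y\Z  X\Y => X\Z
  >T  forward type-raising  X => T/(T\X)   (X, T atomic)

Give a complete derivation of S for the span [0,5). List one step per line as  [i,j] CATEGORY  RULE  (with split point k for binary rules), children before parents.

[0,1] NP  lex  "in"
[0,1] S/(S\NP)  >T
[1,2] (PP\N)/PP  lex  "song"
[2,3] PP  lex  "quickly"
[1,3] PP\N  >  k=2
[3,4] PP\(PP\N)  lex  "cat"
[1,4] PP  <  k=3
[4,5] (S\NP)\PP  lex  "heard"
[1,5] S\NP  <  k=4
[0,5] S  >  k=1

[0,5] S   >
  [0,1] S/(S\NP)   >T
    [0,1] "in" : NP
  [1,5] S\NP   <
    [1,4] PP   <
      [1,3] PP\N   >
        [1,2] "song" : (PP\N)/PP
        [2,3] "quickly" : PP
      [3,4] "cat" : PP\(PP\N)
    [4,5] "heard" : (S\NP)\PP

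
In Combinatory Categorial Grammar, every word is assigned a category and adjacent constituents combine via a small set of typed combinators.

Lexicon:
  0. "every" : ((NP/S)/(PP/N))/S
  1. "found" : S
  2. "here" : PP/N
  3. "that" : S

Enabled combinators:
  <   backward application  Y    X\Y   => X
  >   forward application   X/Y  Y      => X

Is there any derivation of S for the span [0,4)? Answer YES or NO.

((NP/S)/(PP/N))/S S PP/N S
CKY chart[0,4] = {NP}; S ∉ chart

NO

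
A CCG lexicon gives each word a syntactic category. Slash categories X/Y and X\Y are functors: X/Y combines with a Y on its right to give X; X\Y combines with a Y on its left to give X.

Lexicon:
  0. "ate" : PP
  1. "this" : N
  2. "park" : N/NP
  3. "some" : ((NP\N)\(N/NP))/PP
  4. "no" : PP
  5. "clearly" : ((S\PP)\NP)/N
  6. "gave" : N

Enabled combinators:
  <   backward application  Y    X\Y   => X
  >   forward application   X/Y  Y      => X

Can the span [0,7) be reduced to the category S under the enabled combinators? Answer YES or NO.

YES

[0,7] S   <
  [0,1] "ate" : PP
  [1,7] S\PP   <
    [1,5] NP   <
      [1,2] "this" : N
      [2,5] NP\N   <
        [2,3] "park" : N/NP
        [3,5] (NP\N)\(N/NP)   >
          [3,4] "some" : ((NP\N)\(N/NP))/PP
          [4,5] "no" : PP
    [5,7] (S\PP)\NP   >
      [5,6] "clearly" : ((S\PP)\NP)/N
      [6,7] "gave" : N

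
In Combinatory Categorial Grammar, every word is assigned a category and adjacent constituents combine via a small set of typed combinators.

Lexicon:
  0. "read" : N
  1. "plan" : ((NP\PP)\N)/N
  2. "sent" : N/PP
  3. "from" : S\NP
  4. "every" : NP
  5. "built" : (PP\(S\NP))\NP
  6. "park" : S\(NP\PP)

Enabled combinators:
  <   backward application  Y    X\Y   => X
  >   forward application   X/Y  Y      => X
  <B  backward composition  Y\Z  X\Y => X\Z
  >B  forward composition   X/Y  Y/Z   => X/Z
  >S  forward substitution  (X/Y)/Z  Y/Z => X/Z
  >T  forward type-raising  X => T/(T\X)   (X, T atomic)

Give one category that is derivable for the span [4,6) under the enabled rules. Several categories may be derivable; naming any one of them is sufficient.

[0,7] S   <
  [0,1] "read" : N
  [1,7] S\N   <B
    [1,6] (NP\PP)\N   >
      [1,2] "plan" : ((NP\PP)\N)/N
      [2,6] N   >
        [2,3] "sent" : N/PP
        [3,6] PP   <
          [3,4] "from" : S\NP
          [4,6] PP\(S\NP)   <
            [4,5] "every" : NP
            [5,6] "built" : (PP\(S\NP))\NP
    [6,7] "park" : S\(NP\PP)

PP\(S\NP)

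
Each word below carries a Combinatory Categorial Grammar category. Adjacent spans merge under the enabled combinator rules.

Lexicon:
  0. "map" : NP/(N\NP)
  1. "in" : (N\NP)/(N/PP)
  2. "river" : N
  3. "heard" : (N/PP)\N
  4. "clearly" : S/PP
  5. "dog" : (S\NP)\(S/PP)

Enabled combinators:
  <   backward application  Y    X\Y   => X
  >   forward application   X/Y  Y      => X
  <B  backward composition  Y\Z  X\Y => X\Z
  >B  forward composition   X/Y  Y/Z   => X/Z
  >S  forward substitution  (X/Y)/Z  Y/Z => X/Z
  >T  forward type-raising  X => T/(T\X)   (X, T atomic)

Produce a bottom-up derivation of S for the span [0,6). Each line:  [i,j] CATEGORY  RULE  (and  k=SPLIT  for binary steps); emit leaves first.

[0,1] NP/(N\NP)  lex  "map"
[1,2] (N\NP)/(N/PP)  lex  "in"
[2,3] N  lex  "river"
[3,4] (N/PP)\N  lex  "heard"
[2,4] N/PP  <  k=3
[1,4] N\NP  >  k=2
[0,4] NP  >  k=1
[4,5] S/PP  lex  "clearly"
[5,6] (S\NP)\(S/PP)  lex  "dog"
[4,6] S\NP  <  k=5
[0,6] S  <  k=4

[0,6] S   <
  [0,4] NP   >
    [0,1] "map" : NP/(N\NP)
    [1,4] N\NP   >
      [1,2] "in" : (N\NP)/(N/PP)
      [2,4] N/PP   <
        [2,3] "river" : N
        [3,4] "heard" : (N/PP)\N
  [4,6] S\NP   <
    [4,5] "clearly" : S/PP
    [5,6] "dog" : (S\NP)\(S/PP)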